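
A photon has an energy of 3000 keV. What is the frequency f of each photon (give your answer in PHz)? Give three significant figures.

7.25 × 10^5 PHz

(h = 6.62607015 × 10^-34 J·s, 1 eV = 1.602176634 × 10^-19 J.)
Convert to SI: E = 3000 keV = 4.8065 × 10^-13 J.
Since f = E/h for a photon, f = 7.254 × 10^20 Hz.
Converting to PHz: f = 725400 PHz ≈ 7.25 × 10^5 PHz.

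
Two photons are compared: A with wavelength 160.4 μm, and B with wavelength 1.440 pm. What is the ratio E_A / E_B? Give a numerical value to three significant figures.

8.98 × 10^-9

E_A = 1.238 × 10^-21 J (from wavelength = 160.4 μm, via E = hc/λ).
E_B = 1.379 × 10^-13 J (from wavelength = 1.440 pm, via E = hc/λ).
Ratio = 1.238 × 10^-21 / 1.379 × 10^-13 = 8.98 × 10^-9.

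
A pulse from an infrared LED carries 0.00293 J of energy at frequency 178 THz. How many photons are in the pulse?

2.48·10^16 photons

Per-photon energy: E = 1.179·10^-19 J (from frequency = 178 THz).
N = E_total / E_photon = 0.00293 J / 1.179·10^-19 J = 2.48·10^16.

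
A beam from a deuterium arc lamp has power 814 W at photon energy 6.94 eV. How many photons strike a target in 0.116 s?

Total energy: E_total = P·t = 814 × 0.116 = 94.42 J.
Per-photon energy: E = 1.112e-18 J.
N = E_total / E_photon = 8.49e19.

8.49e19 photons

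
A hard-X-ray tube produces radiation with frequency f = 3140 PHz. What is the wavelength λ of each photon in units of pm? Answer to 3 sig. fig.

Use c = 2.99792458 × 10^8 m/s.
In SI units: f = 3140 PHz = 3.14 × 10^18 Hz.
Since λ = c/f for a photon, λ = 9.548 × 10^-11 m.
Converting to pm: λ = 95.48 pm ≈ 95.5 pm.

95.5 pm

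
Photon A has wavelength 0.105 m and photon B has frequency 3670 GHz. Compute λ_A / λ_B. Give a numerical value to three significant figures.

λ_A = 0.1050 m (from wavelength = 0.105 m, via λ given directly).
λ_B = 8.169 × 10^-5 m (from frequency = 3670 GHz, via λ = c/f).
Ratio = 0.1050 / 8.169 × 10^-5 = 1290.

1290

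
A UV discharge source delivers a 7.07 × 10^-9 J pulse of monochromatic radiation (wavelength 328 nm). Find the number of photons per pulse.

Per-photon energy: E = 6.056 × 10^-19 J (from wavelength = 328 nm).
N = E_total / E_photon = 7.07 × 10^-9 J / 6.056 × 10^-19 J = 1.17 × 10^10.

1.17 × 10^10 photons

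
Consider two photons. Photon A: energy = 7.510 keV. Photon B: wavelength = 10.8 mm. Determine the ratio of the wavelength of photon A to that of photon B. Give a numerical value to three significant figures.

λ_A = 1.651 × 10^-10 m (from energy = 7.510 keV, via λ = hc/E).
λ_B = 0.01080 m (from wavelength = 10.8 mm, via λ given directly).
Ratio = 1.651 × 10^-10 / 0.01080 = 1.53 × 10^-8.

1.53 × 10^-8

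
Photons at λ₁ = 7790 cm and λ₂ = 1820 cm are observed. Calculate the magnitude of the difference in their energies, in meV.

Using E = hc/λ: E₁ = 2.550·10^-27 J, E₂ = 1.091·10^-26 J.
|ΔE| = |2.550·10^-27 − 1.091·10^-26| = 8.36·10^-27 J = 5.22·10^-5 meV.

5.22·10^-5 meV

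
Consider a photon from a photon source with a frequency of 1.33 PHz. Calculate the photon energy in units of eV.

5.50 eV

Take h = 6.62607015e-34 J·s, 1 eV = 1.602176634e-19 J.
In SI units: f = 1.33 PHz = 1.33e15 Hz.
For a photon E = hf, so E = 8.813e-19 J.
Converting to eV: E = 5.500 eV ≈ 5.50 eV.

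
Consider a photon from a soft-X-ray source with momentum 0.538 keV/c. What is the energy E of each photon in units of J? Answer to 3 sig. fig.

8.62 × 10^-17 J

(c = 2.99792458 × 10^8 m/s, 1 eV = 1.602176634 × 10^-19 J.)
In SI units: p = 0.538 keV/c = 2.8752 × 10^-25 kg·m/s.
Apply E = pc: E = 8.620 × 10^-17 J.
So E ≈ 8.62 × 10^-17 J.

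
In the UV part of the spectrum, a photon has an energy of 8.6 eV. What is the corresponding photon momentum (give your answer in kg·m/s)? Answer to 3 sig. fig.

First convert: E = 8.6 eV = 1.3779 × 10^-18 J.
Apply p = E/c: p = 4.596 × 10^-27 kg·m/s.
So p ≈ 4.60 × 10^-27 kg·m/s.

4.60 × 10^-27 kg·m/s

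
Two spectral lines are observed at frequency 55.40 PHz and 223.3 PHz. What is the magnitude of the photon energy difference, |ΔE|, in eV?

Using E = hf: E₁ = 3.6708e-17 J, E₂ = 1.4796e-16 J.
|ΔE| = |3.6708e-17 − 1.4796e-16| = 1.11e-16 J = 694 eV.

694 eV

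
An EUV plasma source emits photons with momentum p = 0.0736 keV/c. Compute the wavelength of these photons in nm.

Convert to SI: p = 0.0736 keV/c = 3.9334e-26 kg·m/s.
Since λ = h/p for a photon, λ = 1.685e-8 m.
Converting to nm: λ = 16.85 nm ≈ 16.8 nm.

16.8 nm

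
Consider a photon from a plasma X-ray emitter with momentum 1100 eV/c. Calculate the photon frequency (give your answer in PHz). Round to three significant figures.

266 PHz

Take h = 6.62607015 × 10^-34 J·s, c = 2.99792458 × 10^8 m/s, 1 eV = 1.602176634 × 10^-19 J.
Convert to SI: p = 1100 eV/c = 5.8787 × 10^-25 kg·m/s.
The photon relation is f = pc/h, giving f = 2.660 × 10^17 Hz.
Converting to PHz: f = 266.0 PHz ≈ 266 PHz.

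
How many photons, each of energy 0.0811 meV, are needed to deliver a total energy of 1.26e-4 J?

Per-photon energy: E = 1.299e-23 J (from energy = 0.0811 meV).
N = E_total / E_photon = 1.26e-4 J / 1.299e-23 J = 9.70e18.

9.70e18 photons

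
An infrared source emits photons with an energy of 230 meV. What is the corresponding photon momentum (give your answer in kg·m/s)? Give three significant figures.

1.23 × 10^-28 kg·m/s

Take c = 2.99792458 × 10^8 m/s, 1 eV = 1.602176634 × 10^-19 J.
In SI units: E = 230 meV = 3.6850 × 10^-20 J.
For a photon p = E/c, so p = 1.229 × 10^-28 kg·m/s.
So p ≈ 1.23 × 10^-28 kg·m/s.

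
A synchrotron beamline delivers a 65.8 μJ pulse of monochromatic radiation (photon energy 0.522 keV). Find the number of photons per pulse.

7.87·10^11 photons

Per-photon energy: E = 8.363·10^-17 J (from energy = 0.522 keV).
N = E_total / E_photon = 6.58·10^-5 J / 8.363·10^-17 J = 7.87·10^11.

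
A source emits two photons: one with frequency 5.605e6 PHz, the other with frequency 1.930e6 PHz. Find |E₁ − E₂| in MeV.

15.2 MeV

Using E = hf: E₁ = 3.7139e-12 J, E₂ = 1.2788e-12 J.
|ΔE| = |3.7139e-12 − 1.2788e-12| = 2.44e-12 J = 15.2 MeV.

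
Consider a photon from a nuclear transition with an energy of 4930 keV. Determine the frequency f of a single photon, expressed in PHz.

1.19 × 10^6 PHz

Convert to SI: E = 4930 keV = 7.8987 × 10^-13 J.
For a photon f = E/h, so f = 1.192 × 10^21 Hz.
Converting to PHz: f = 1.192 × 10^6 PHz ≈ 1.19 × 10^6 PHz.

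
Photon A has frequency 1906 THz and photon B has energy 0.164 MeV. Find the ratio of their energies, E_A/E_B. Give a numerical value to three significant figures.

E_A = 1.263e-18 J (from frequency = 1906 THz, via E = hf).
E_B = 2.628e-14 J (from energy = 0.164 MeV, via E given directly).
Ratio = 1.263e-18 / 2.628e-14 = 4.81e-5.

4.81e-5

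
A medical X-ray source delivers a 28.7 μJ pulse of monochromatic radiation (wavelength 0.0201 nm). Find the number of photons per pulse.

Per-photon energy: E = 9.883 × 10^-15 J (from wavelength = 0.0201 nm).
N = E_total / E_photon = 2.87 × 10^-5 J / 9.883 × 10^-15 J = 2.90 × 10^9.

2.90 × 10^9 photons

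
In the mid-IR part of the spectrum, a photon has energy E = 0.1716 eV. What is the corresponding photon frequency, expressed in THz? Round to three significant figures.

(h = 6.62607015e-34 J·s, 1 eV = 1.602176634e-19 J.)
In SI units: E = 0.1716 eV = 2.7493e-20 J.
Since f = E/h for a photon, f = 4.149e13 Hz.
Converting to THz: f = 41.49 THz ≈ 41.5 THz.

41.5 THz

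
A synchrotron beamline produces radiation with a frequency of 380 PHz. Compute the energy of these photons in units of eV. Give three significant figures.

1570 eV

In SI units: f = 380 PHz = 3.80 × 10^17 Hz.
Since E = hf for a photon, E = 2.518 × 10^-16 J.
Converting to eV: E = 1572 eV ≈ 1570 eV.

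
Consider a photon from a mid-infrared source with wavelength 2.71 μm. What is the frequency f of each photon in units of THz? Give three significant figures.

First convert: λ = 2.71 μm = 2.71 × 10^-6 m.
Apply f = c/λ: f = 1.106 × 10^14 Hz.
Converting to THz: f = 110.6 THz ≈ 111 THz.

111 THz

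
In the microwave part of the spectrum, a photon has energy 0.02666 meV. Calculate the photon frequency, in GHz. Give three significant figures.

6.45 GHz

Convert to SI: E = 0.02666 meV = 4.2714 × 10^-24 J.
For a photon f = E/h, so f = 6.446 × 10^9 Hz.
Converting to GHz: f = 6.446 GHz ≈ 6.45 GHz.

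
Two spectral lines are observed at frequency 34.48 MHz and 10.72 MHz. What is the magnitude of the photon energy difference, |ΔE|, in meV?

9.83 × 10^-5 meV

Using E = hf: E₁ = 2.2847 × 10^-26 J, E₂ = 7.1031 × 10^-27 J.
|ΔE| = |2.2847 × 10^-26 − 7.1031 × 10^-27| = 1.57 × 10^-26 J = 9.83 × 10^-5 meV.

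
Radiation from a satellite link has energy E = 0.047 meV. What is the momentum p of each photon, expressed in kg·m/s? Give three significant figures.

2.51e-32 kg·m/s

Convert to SI: E = 0.047 meV = 7.5302e-24 J.
The photon relation is p = E/c, giving p = 2.512e-32 kg·m/s.
So p ≈ 2.51e-32 kg·m/s.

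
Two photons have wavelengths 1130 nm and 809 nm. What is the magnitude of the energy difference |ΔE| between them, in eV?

Using E = hc/λ: E₁ = 1.758 × 10^-19 J, E₂ = 2.455 × 10^-19 J.
|ΔE| = |1.758 × 10^-19 − 2.455 × 10^-19| = 6.98 × 10^-20 J = 0.435 eV.

0.435 eV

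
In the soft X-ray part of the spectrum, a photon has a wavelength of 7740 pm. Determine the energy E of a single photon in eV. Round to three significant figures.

160 eV

Use h = 6.62607015 × 10^-34 J·s, c = 2.99792458 × 10^8 m/s, 1 eV = 1.602176634 × 10^-19 J.
In SI units: λ = 7740 pm = 7.74 × 10^-9 m.
The photon relation is E = hc/λ, giving E = 2.566 × 10^-17 J.
Converting to eV: E = 160.2 eV ≈ 160 eV.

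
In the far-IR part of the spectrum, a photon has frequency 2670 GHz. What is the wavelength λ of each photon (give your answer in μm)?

In SI units: f = 2670 GHz = 2.67e12 Hz.
For a photon λ = c/f, so λ = 1.123e-4 m.
Converting to μm: λ = 112.3 μm ≈ 112 μm.

112 μm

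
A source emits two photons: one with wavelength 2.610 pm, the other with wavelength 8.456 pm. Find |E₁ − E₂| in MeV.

0.328 MeV

Using E = hc/λ: E₁ = 7.6109 × 10^-14 J, E₂ = 2.3492 × 10^-14 J.
|ΔE| = |7.6109 × 10^-14 − 2.3492 × 10^-14| = 5.26 × 10^-14 J = 0.328 MeV.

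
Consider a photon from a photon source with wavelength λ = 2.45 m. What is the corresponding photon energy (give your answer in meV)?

5.06·10^-4 meV

For a photon E = hc/λ, so E = 8.108·10^-26 J.
Converting to meV: E = 5.061·10^-4 meV ≈ 5.06·10^-4 meV.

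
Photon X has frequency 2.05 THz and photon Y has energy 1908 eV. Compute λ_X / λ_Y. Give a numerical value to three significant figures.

λ_X = 1.462·10^-4 m (from frequency = 2.05 THz, via λ = c/f).
λ_Y = 6.498·10^-10 m (from energy = 1908 eV, via λ = hc/E).
Ratio = 1.462·10^-4 / 6.498·10^-10 = 2.25·10^5.

2.25·10^5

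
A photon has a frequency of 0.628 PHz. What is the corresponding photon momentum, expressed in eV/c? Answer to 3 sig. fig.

First convert: f = 0.628 PHz = 6.28e14 Hz.
The photon relation is p = hf/c, giving p = 1.388e-27 kg·m/s.
Converting to eV/c: p = 2.597 eV/c ≈ 2.60 eV/c.

2.60 eV/c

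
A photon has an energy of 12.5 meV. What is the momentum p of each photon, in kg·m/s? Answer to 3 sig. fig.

In SI units: E = 12.5 meV = 2.0027e-21 J.
Since p = E/c for a photon, p = 6.680e-30 kg·m/s.
So p ≈ 6.68e-30 kg·m/s.

6.68e-30 kg·m/s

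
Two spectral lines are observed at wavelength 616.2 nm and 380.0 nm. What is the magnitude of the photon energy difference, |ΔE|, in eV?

Using E = hc/λ: E₁ = 3.2237e-19 J, E₂ = 5.2275e-19 J.
|ΔE| = |3.2237e-19 − 5.2275e-19| = 2.00e-19 J = 1.25 eV.

1.25 eV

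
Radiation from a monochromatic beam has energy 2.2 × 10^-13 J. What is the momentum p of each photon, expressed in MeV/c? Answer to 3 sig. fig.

1.37 MeV/c

Since p = E/c for a photon, p = 7.338 × 10^-22 kg·m/s.
Converting to MeV/c: p = 1.373 MeV/c ≈ 1.37 MeV/c.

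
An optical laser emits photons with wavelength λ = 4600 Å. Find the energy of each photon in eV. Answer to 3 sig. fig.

2.70 eV

Use h = 6.62607015 × 10^-34 J·s, c = 2.99792458 × 10^8 m/s, 1 eV = 1.602176634 × 10^-19 J.
In SI units: λ = 4600 Å = 4.6 × 10^-7 m.
The photon relation is E = hc/λ, giving E = 4.318 × 10^-19 J.
Converting to eV: E = 2.695 eV ≈ 2.70 eV.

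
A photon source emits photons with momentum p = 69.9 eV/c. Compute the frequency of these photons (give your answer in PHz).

16.9 PHz

Use h = 6.62607015e-34 J·s, c = 2.99792458e8 m/s, 1 eV = 1.602176634e-19 J.
Convert to SI: p = 69.9 eV/c = 3.7357e-26 kg·m/s.
For a photon f = pc/h, so f = 1.690e16 Hz.
Converting to PHz: f = 16.90 PHz ≈ 16.9 PHz.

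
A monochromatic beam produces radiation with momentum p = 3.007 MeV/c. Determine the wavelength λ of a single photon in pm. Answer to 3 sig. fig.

Convert to SI: p = 3.007 MeV/c = 1.6070e-21 kg·m/s.
Apply λ = h/p: λ = 4.123e-13 m.
Converting to pm: λ = 0.4123 pm ≈ 0.412 pm.

0.412 pm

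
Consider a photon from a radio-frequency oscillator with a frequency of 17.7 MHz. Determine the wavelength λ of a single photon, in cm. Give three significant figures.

1690 cm

Take c = 2.99792458 × 10^8 m/s.
Convert to SI: f = 17.7 MHz = 1.77 × 10^7 Hz.
The photon relation is λ = c/f, giving λ = 16.94 m.
Converting to cm: λ = 1694 cm ≈ 1690 cm.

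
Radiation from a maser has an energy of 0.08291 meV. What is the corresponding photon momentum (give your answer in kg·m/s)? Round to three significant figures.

Convert to SI: E = 0.08291 meV = 1.3284 × 10^-23 J.
The photon relation is p = E/c, giving p = 4.431 × 10^-32 kg·m/s.
So p ≈ 4.43 × 10^-32 kg·m/s.

4.43 × 10^-32 kg·m/s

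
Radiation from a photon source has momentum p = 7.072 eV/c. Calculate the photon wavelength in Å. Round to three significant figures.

Take h = 6.62607015e-34 J·s, c = 2.99792458e8 m/s, 1 eV = 1.602176634e-19 J.
In SI units: p = 7.072 eV/c = 3.7795e-27 kg·m/s.
Apply λ = h/p: λ = 1.753e-7 m.
Converting to Å: λ = 1753 Å ≈ 1750 Å.

1750 Å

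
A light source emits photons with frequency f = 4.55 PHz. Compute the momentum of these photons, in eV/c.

18.8 eV/c

Take h = 6.62607015e-34 J·s, c = 2.99792458e8 m/s, 1 eV = 1.602176634e-19 J.
In SI units: f = 4.55 PHz = 4.55e15 Hz.
Apply p = hf/c: p = 1.006e-26 kg·m/s.
Converting to eV/c: p = 18.82 eV/c ≈ 18.8 eV/c.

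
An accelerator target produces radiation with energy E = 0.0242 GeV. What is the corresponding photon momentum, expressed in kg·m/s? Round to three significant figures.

Convert to SI: E = 0.0242 GeV = 3.8773 × 10^-12 J.
Since p = E/c for a photon, p = 1.293 × 10^-20 kg·m/s.
So p ≈ 1.29 × 10^-20 kg·m/s.

1.29 × 10^-20 kg·m/s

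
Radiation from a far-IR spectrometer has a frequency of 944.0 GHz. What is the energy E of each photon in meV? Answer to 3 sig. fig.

3.90 meV

In SI units: f = 944.0 GHz = 9.440 × 10^11 Hz.
For a photon E = hf, so E = 6.255 × 10^-22 J.
Converting to meV: E = 3.904 meV ≈ 3.90 meV.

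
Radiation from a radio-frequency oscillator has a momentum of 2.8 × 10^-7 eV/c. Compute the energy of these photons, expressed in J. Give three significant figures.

First convert: p = 2.8 × 10^-7 eV/c = 1.4964 × 10^-34 kg·m/s.
The photon relation is E = pc, giving E = 4.486 × 10^-26 J.
So E ≈ 4.49 × 10^-26 J.

4.49 × 10^-26 J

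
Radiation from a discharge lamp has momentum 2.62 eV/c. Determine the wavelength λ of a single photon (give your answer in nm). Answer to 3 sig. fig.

473 nm

Use h = 6.62607015e-34 J·s, c = 2.99792458e8 m/s, 1 eV = 1.602176634e-19 J.
First convert: p = 2.62 eV/c = 1.4002e-27 kg·m/s.
The photon relation is λ = h/p, giving λ = 4.732e-7 m.
Converting to nm: λ = 473.2 nm ≈ 473 nm.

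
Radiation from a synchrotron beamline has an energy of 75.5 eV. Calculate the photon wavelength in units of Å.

Take h = 6.62607015e-34 J·s, c = 2.99792458e8 m/s, 1 eV = 1.602176634e-19 J.
First convert: E = 75.5 eV = 1.2096e-17 J.
The photon relation is λ = hc/E, giving λ = 1.642e-8 m.
Converting to Å: λ = 164.2 Å ≈ 164 Å.

164 Å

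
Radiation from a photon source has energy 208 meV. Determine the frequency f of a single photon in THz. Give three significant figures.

50.3 THz

Take h = 6.62607015e-34 J·s, 1 eV = 1.602176634e-19 J.
In SI units: E = 208 meV = 3.3325e-20 J.
The photon relation is f = E/h, giving f = 5.029e13 Hz.
Converting to THz: f = 50.29 THz ≈ 50.3 THz.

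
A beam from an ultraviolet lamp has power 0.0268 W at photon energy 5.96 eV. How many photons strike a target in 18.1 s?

5.08·10^17 photons

Total energy: E_total = P·t = 0.0268 × 18.1 = 0.4851 J.
Per-photon energy: E = 9.549·10^-19 J.
N = E_total / E_photon = 5.08·10^17.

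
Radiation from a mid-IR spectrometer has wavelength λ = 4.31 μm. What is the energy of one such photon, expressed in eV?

Use h = 6.62607015 × 10^-34 J·s, c = 2.99792458 × 10^8 m/s, 1 eV = 1.602176634 × 10^-19 J.
First convert: λ = 4.31 μm = 4.31 × 10^-6 m.
The photon relation is E = hc/λ, giving E = 4.609 × 10^-20 J.
Converting to eV: E = 0.2877 eV ≈ 0.288 eV.

0.288 eV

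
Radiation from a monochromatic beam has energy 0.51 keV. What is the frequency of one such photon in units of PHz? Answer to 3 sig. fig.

123 PHz

In SI units: E = 0.51 keV = 8.1711·10^-17 J.
For a photon f = E/h, so f = 1.233·10^17 Hz.
Converting to PHz: f = 123.3 PHz ≈ 123 PHz.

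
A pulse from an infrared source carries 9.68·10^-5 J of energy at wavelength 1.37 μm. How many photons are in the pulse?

6.68·10^14 photons

Per-photon energy: E = 1.450·10^-19 J (from wavelength = 1.37 μm).
N = E_total / E_photon = 9.68·10^-5 J / 1.450·10^-19 J = 6.68·10^14.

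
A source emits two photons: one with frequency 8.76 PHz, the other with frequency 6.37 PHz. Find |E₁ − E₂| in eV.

Using E = hf: E₁ = 5.804·10^-18 J, E₂ = 4.221·10^-18 J.
|ΔE| = |5.804·10^-18 − 4.221·10^-18| = 1.58·10^-18 J = 9.88 eV.

9.88 eV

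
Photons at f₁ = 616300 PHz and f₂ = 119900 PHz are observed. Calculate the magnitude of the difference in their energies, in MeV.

2.05 MeV

Using E = hf: E₁ = 4.0836 × 10^-13 J, E₂ = 7.9447 × 10^-14 J.
|ΔE| = |4.0836 × 10^-13 − 7.9447 × 10^-14| = 3.29 × 10^-13 J = 2.05 MeV.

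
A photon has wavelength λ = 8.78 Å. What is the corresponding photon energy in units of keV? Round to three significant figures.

1.41 keV

In SI units: λ = 8.78 Å = 8.78 × 10^-10 m.
For a photon E = hc/λ, so E = 2.262 × 10^-16 J.
Converting to keV: E = 1.412 keV ≈ 1.41 keV.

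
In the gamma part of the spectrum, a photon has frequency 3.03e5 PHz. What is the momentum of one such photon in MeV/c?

Use h = 6.62607015e-34 J·s, c = 2.99792458e8 m/s, 1 eV = 1.602176634e-19 J.
First convert: f = 3.03e5 PHz = 3.03e20 Hz.
Apply p = hf/c: p = 6.697e-22 kg·m/s.
Converting to MeV/c: p = 1.253 MeV/c ≈ 1.25 MeV/c.

1.25 MeV/c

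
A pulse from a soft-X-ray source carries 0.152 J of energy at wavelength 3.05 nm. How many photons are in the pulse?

Per-photon energy: E = 6.513e-17 J (from wavelength = 3.05 nm).
N = E_total / E_photon = 0.152 J / 6.513e-17 J = 2.33e15.

2.33e15 photons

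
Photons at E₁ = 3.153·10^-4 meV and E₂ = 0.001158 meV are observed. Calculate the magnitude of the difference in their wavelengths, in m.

Using λ = hc/E: λ₁ = 3.9323 m, λ₂ = 1.0707 m.
|Δλ| = |3.9323 − 1.0707| = 2.86 m.

2.86 m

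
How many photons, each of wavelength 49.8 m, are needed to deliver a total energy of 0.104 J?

2.61·10^25 photons

Per-photon energy: E = 3.989·10^-27 J (from wavelength = 49.8 m).
N = E_total / E_photon = 0.104 J / 3.989·10^-27 J = 2.61·10^25.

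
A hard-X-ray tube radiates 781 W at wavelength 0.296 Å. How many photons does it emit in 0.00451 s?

5.25 × 10^14 photons

Total energy: E_total = P·t = 781 × 0.00451 = 3.522 J.
Per-photon energy: E = 6.711 × 10^-15 J.
N = E_total / E_photon = 5.25 × 10^14.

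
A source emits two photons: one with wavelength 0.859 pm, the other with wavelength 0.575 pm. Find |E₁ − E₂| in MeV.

0.713 MeV

Using E = hc/λ: E₁ = 2.313e-13 J, E₂ = 3.455e-13 J.
|ΔE| = |2.313e-13 − 3.455e-13| = 1.14e-13 J = 0.713 MeV.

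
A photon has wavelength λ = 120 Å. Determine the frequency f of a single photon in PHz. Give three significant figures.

In SI units: λ = 120 Å = 1.20e-8 m.
For a photon f = c/λ, so f = 2.498e16 Hz.
Converting to PHz: f = 24.98 PHz ≈ 25.0 PHz.

25.0 PHz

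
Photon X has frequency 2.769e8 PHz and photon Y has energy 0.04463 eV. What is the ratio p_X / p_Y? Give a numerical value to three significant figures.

p_X = 6.120e-19 kg·m/s (from frequency = 2.769e8 PHz, via p = hf/c).
p_Y = 2.385e-29 kg·m/s (from energy = 0.04463 eV, via p = E/c).
Ratio = 6.120e-19 / 2.385e-29 = 2.57e10.

2.57e10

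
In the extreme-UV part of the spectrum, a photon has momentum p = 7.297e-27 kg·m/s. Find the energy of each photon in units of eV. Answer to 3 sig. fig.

13.7 eV

For a photon E = pc, so E = 2.188e-18 J.
Converting to eV: E = 13.65 eV ≈ 13.7 eV.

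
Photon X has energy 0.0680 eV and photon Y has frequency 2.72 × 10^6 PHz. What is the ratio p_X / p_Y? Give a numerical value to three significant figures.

6.04 × 10^-9

p_X = 3.634 × 10^-29 kg·m/s (from energy = 0.0680 eV, via p = E/c).
p_Y = 6.012 × 10^-21 kg·m/s (from frequency = 2.72 × 10^6 PHz, via p = hf/c).
Ratio = 3.634 × 10^-29 / 6.012 × 10^-21 = 6.04 × 10^-9.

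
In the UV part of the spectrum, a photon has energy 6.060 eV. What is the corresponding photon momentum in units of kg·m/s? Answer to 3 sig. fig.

3.24 × 10^-27 kg·m/s

First convert: E = 6.060 eV = 9.7092 × 10^-19 J.
For a photon p = E/c, so p = 3.239 × 10^-27 kg·m/s.
So p ≈ 3.24 × 10^-27 kg·m/s.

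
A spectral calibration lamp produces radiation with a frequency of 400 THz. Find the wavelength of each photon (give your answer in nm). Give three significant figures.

Convert to SI: f = 400 THz = 4.00·10^14 Hz.
The photon relation is λ = c/f, giving λ = 7.495·10^-7 m.
Converting to nm: λ = 749.5 nm ≈ 749 nm.

749 nm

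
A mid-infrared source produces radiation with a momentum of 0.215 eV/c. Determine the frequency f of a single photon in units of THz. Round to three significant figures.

52.0 THz

Convert to SI: p = 0.215 eV/c = 1.1490 × 10^-28 kg·m/s.
The photon relation is f = pc/h, giving f = 5.199 × 10^13 Hz.
Converting to THz: f = 51.99 THz ≈ 52.0 THz.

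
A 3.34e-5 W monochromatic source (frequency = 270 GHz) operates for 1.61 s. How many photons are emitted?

3.01e17 photons

Total energy: E_total = P·t = 3.34e-5 × 1.61 = 5.377e-5 J.
Per-photon energy: E = 1.789e-22 J.
N = E_total / E_photon = 3.01e17.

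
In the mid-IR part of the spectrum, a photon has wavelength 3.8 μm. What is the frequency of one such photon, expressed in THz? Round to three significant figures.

Use c = 2.99792458 × 10^8 m/s.
First convert: λ = 3.8 μm = 3.8 × 10^-6 m.
Since f = c/λ for a photon, f = 7.889 × 10^13 Hz.
Converting to THz: f = 78.89 THz ≈ 78.9 THz.

78.9 THz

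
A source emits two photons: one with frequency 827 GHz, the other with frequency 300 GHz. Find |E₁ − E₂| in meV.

2.18 meV

Using E = hf: E₁ = 5.480e-22 J, E₂ = 1.988e-22 J.
|ΔE| = |5.480e-22 − 1.988e-22| = 3.49e-22 J = 2.18 meV.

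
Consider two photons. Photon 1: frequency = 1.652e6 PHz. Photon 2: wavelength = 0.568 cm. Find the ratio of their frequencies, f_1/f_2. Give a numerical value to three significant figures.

3.13e10

f_1 = 1.652e21 Hz (from frequency = 1.652e6 PHz, via f given directly).
f_2 = 5.278e10 Hz (from wavelength = 0.568 cm, via f = c/λ).
Ratio = 1.652e21 / 5.278e10 = 3.13e10.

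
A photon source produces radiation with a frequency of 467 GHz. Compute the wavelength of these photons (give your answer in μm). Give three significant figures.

642 μm

First convert: f = 467 GHz = 4.67 × 10^11 Hz.
Apply λ = c/f: λ = 6.420 × 10^-4 m.
Converting to μm: λ = 642.0 μm ≈ 642 μm.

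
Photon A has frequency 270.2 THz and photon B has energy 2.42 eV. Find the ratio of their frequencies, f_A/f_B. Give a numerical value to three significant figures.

0.462

f_A = 2.702·10^14 Hz (from frequency = 270.2 THz, via f given directly).
f_B = 5.852·10^14 Hz (from energy = 2.42 eV, via f = E/h).
Ratio = 2.702·10^14 / 5.852·10^14 = 0.462.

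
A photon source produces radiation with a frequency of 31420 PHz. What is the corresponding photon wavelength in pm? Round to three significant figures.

9.54 pm

First convert: f = 31420 PHz = 3.142e19 Hz.
Since λ = c/f for a photon, λ = 9.541e-12 m.
Converting to pm: λ = 9.541 pm ≈ 9.54 pm.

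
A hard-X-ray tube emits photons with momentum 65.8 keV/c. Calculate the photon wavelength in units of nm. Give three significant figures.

Use h = 6.62607015 × 10^-34 J·s, c = 2.99792458 × 10^8 m/s, 1 eV = 1.602176634 × 10^-19 J.
Convert to SI: p = 65.8 keV/c = 3.5165 × 10^-23 kg·m/s.
The photon relation is λ = h/p, giving λ = 1.884 × 10^-11 m.
Converting to nm: λ = 0.01884 nm ≈ 0.0188 nm.

0.0188 nm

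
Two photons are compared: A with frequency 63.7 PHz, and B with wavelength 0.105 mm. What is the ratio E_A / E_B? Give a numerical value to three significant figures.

E_A = 4.221 × 10^-17 J (from frequency = 63.7 PHz, via E = hf).
E_B = 1.892 × 10^-21 J (from wavelength = 0.105 mm, via E = hc/λ).
Ratio = 4.221 × 10^-17 / 1.892 × 10^-21 = 2.23 × 10^4.

2.23 × 10^4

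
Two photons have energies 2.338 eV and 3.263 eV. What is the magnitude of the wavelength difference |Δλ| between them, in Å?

1500 Å

Using λ = hc/E: λ₁ = 5.3030e-7 m, λ₂ = 3.7997e-7 m.
|Δλ| = |5.3030e-7 − 3.7997e-7| = 1.50e-7 m = 1500 Å.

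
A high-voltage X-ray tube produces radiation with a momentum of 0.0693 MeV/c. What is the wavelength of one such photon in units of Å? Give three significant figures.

0.179 Å

First convert: p = 0.0693 MeV/c = 3.7036e-23 kg·m/s.
For a photon λ = h/p, so λ = 1.789e-11 m.
Converting to Å: λ = 0.1789 Å ≈ 0.179 Å.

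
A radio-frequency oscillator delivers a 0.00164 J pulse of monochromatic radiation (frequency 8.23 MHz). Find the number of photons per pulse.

3.01e23 photons

Per-photon energy: E = 5.453e-27 J (from frequency = 8.23 MHz).
N = E_total / E_photon = 0.00164 J / 5.453e-27 J = 3.01e23.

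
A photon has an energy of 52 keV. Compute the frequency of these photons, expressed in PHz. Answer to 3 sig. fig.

1.26 × 10^4 PHz

Take h = 6.62607015 × 10^-34 J·s, 1 eV = 1.602176634 × 10^-19 J.
Convert to SI: E = 52 keV = 8.3313 × 10^-15 J.
Since f = E/h for a photon, f = 1.257 × 10^19 Hz.
Converting to PHz: f = 12570 PHz ≈ 1.26 × 10^4 PHz.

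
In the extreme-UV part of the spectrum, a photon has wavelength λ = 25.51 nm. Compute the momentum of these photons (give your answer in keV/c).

Take h = 6.62607015e-34 J·s, c = 2.99792458e8 m/s, 1 eV = 1.602176634e-19 J.
Convert to SI: λ = 25.51 nm = 2.551e-8 m.
For a photon p = h/λ, so p = 2.597e-26 kg·m/s.
Converting to keV/c: p = 0.04860 keV/c ≈ 0.0486 keV/c.

0.0486 keV/c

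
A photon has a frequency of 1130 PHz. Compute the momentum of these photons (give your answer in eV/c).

In SI units: f = 1130 PHz = 1.13 × 10^18 Hz.
Since p = hf/c for a photon, p = 2.498 × 10^-24 kg·m/s.
Converting to eV/c: p = 4673 eV/c ≈ 4670 eV/c.

4670 eV/c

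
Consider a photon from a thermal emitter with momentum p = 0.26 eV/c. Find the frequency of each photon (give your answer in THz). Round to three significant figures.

(h = 6.62607015 × 10^-34 J·s, c = 2.99792458 × 10^8 m/s, 1 eV = 1.602176634 × 10^-19 J.)
First convert: p = 0.26 eV/c = 1.3895 × 10^-28 kg·m/s.
For a photon f = pc/h, so f = 6.287 × 10^13 Hz.
Converting to THz: f = 62.87 THz ≈ 62.9 THz.

62.9 THz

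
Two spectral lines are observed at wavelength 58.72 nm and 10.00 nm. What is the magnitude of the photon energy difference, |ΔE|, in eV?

Using E = hc/λ: E₁ = 3.3829e-18 J, E₂ = 1.9864e-17 J.
|ΔE| = |3.3829e-18 − 1.9864e-17| = 1.65e-17 J = 103 eV.

103 eV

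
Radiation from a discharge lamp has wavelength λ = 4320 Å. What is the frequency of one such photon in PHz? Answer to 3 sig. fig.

(c = 2.99792458 × 10^8 m/s.)
First convert: λ = 4320 Å = 4.320 × 10^-7 m.
For a photon f = c/λ, so f = 6.940 × 10^14 Hz.
Converting to PHz: f = 0.6940 PHz ≈ 0.694 PHz.

0.694 PHz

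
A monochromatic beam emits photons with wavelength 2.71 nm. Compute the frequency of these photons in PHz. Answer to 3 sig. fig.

111 PHz

First convert: λ = 2.71 nm = 2.71e-9 m.
For a photon f = c/λ, so f = 1.106e17 Hz.
Converting to PHz: f = 110.6 PHz ≈ 111 PHz.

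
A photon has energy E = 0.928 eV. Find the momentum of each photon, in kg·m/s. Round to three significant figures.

Use c = 2.99792458·10^8 m/s, 1 eV = 1.602176634·10^-19 J.
First convert: E = 0.928 eV = 1.4868·10^-19 J.
Apply p = E/c: p = 4.959·10^-28 kg·m/s.
So p ≈ 4.96·10^-28 kg·m/s.

4.96·10^-28 kg·m/s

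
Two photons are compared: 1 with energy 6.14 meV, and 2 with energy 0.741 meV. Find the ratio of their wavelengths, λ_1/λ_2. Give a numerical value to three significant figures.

0.121

λ_1 = 2.019·10^-4 m (from energy = 6.14 meV, via λ = hc/E).
λ_2 = 0.001673 m (from energy = 0.741 meV, via λ = hc/E).
Ratio = 2.019·10^-4 / 0.001673 = 0.121.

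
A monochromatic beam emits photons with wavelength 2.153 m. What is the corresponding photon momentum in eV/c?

5.76 × 10^-7 eV/c

The photon relation is p = h/λ, giving p = 3.078 × 10^-34 kg·m/s.
Converting to eV/c: p = 5.759 × 10^-7 eV/c ≈ 5.76 × 10^-7 eV/c.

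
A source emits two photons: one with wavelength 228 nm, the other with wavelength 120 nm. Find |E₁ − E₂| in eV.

Using E = hc/λ: E₁ = 8.712e-19 J, E₂ = 1.655e-18 J.
|ΔE| = |8.712e-19 − 1.655e-18| = 7.84e-19 J = 4.89 eV.

4.89 eV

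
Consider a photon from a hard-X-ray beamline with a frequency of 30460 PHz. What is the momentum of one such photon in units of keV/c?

126 keV/c

(h = 6.62607015 × 10^-34 J·s, c = 2.99792458 × 10^8 m/s, 1 eV = 1.602176634 × 10^-19 J.)
First convert: f = 30460 PHz = 3.046 × 10^19 Hz.
Since p = hf/c for a photon, p = 6.732 × 10^-23 kg·m/s.
Converting to keV/c: p = 126.0 keV/c ≈ 126 keV/c.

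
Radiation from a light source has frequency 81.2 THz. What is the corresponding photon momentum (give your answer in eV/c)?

(h = 6.62607015·10^-34 J·s, c = 2.99792458·10^8 m/s, 1 eV = 1.602176634·10^-19 J.)
First convert: f = 81.2 THz = 8.12·10^13 Hz.
For a photon p = hf/c, so p = 1.795·10^-28 kg·m/s.
Converting to eV/c: p = 0.3358 eV/c ≈ 0.336 eV/c.

0.336 eV/c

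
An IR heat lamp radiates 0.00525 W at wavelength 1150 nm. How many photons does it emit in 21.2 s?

Total energy: E_total = P·t = 0.00525 × 21.2 = 0.1113 J.
Per-photon energy: E = 1.727·10^-19 J.
N = E_total / E_photon = 6.44·10^17.

6.44·10^17 photons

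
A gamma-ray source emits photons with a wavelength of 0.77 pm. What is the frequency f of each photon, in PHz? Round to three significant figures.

3.89 × 10^5 PHz

(c = 2.99792458 × 10^8 m/s.)
In SI units: λ = 0.77 pm = 7.7 × 10^-13 m.
Apply f = c/λ: f = 3.893 × 10^20 Hz.
Converting to PHz: f = 389300 PHz ≈ 3.89 × 10^5 PHz.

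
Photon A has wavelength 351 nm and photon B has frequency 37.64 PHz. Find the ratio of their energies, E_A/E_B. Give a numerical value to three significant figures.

E_A = 5.659e-19 J (from wavelength = 351 nm, via E = hc/λ).
E_B = 2.494e-17 J (from frequency = 37.64 PHz, via E = hf).
Ratio = 5.659e-19 / 2.494e-17 = 0.0227.

0.0227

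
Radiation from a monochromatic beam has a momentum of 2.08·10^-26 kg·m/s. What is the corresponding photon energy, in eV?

The photon relation is E = pc, giving E = 6.236·10^-18 J.
Converting to eV: E = 38.92 eV ≈ 38.9 eV.

38.9 eV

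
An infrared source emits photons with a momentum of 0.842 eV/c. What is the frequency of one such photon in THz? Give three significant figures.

204 THz

First convert: p = 0.842 eV/c = 4.4999e-28 kg·m/s.
For a photon f = pc/h, so f = 2.036e14 Hz.
Converting to THz: f = 203.6 THz ≈ 204 THz.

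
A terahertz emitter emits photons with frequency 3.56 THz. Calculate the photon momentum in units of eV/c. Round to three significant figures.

First convert: f = 3.56 THz = 3.56 × 10^12 Hz.
Apply p = hf/c: p = 7.868 × 10^-30 kg·m/s.
Converting to eV/c: p = 0.01472 eV/c ≈ 0.0147 eV/c.

0.0147 eV/c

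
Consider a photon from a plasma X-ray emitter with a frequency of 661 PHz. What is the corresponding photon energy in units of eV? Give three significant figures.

First convert: f = 661 PHz = 6.61e17 Hz.
Since E = hf for a photon, E = 4.380e-16 J.
Converting to eV: E = 2734 eV ≈ 2730 eV.

2730 eV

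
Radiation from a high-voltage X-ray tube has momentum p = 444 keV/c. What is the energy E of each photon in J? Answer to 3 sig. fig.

7.11 × 10^-14 J

Use c = 2.99792458 × 10^8 m/s, 1 eV = 1.602176634 × 10^-19 J.
Convert to SI: p = 444 keV/c = 2.3729 × 10^-22 kg·m/s.
The photon relation is E = pc, giving E = 7.114 × 10^-14 J.
So E ≈ 7.11 × 10^-14 J.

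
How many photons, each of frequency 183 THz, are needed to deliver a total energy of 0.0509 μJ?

Per-photon energy: E = 1.213 × 10^-19 J (from frequency = 183 THz).
N = E_total / E_photon = 5.09 × 10^-8 J / 1.213 × 10^-19 J = 4.20 × 10^11.

4.20 × 10^11 photons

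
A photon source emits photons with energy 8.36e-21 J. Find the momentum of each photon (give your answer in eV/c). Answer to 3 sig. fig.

Apply p = E/c: p = 2.789e-29 kg·m/s.
Converting to eV/c: p = 0.05218 eV/c ≈ 0.0522 eV/c.

0.0522 eV/c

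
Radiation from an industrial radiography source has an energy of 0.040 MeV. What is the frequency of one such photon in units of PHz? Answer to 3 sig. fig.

Take h = 6.62607015·10^-34 J·s, 1 eV = 1.602176634·10^-19 J.
Convert to SI: E = 0.040 MeV = 6.4087·10^-15 J.
For a photon f = E/h, so f = 9.672·10^18 Hz.
Converting to PHz: f = 9672 PHz ≈ 9670 PHz.

9670 PHz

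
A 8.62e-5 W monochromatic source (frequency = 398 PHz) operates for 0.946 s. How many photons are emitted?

3.09e11 photons

Total energy: E_total = P·t = 8.62e-5 × 0.946 = 8.155e-5 J.
Per-photon energy: E = 2.637e-16 J.
N = E_total / E_photon = 3.09e11.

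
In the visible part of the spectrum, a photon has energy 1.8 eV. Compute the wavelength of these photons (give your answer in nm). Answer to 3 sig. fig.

In SI units: E = 1.8 eV = 2.8839e-19 J.
Since λ = hc/E for a photon, λ = 6.888e-7 m.
Converting to nm: λ = 688.8 nm ≈ 689 nm.

689 nm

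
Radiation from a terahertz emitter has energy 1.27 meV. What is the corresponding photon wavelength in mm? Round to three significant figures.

0.976 mm

(h = 6.62607015·10^-34 J·s, c = 2.99792458·10^8 m/s, 1 eV = 1.602176634·10^-19 J.)
In SI units: E = 1.27 meV = 2.0348·10^-22 J.
The photon relation is λ = hc/E, giving λ = 9.763·10^-4 m.
Converting to mm: λ = 0.9763 mm ≈ 0.976 mm.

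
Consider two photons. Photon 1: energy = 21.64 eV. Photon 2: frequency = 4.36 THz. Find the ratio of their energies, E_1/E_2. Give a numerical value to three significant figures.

E_1 = 3.467 × 10^-18 J (from energy = 21.64 eV, via E given directly).
E_2 = 2.889 × 10^-21 J (from frequency = 4.36 THz, via E = hf).
Ratio = 3.467 × 10^-18 / 2.889 × 10^-21 = 1200.

1200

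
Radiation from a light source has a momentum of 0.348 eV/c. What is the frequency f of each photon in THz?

Take h = 6.62607015 × 10^-34 J·s, c = 2.99792458 × 10^8 m/s, 1 eV = 1.602176634 × 10^-19 J.
First convert: p = 0.348 eV/c = 1.8598 × 10^-28 kg·m/s.
Since f = pc/h for a photon, f = 8.415 × 10^13 Hz.
Converting to THz: f = 84.15 THz ≈ 84.1 THz.

84.1 THz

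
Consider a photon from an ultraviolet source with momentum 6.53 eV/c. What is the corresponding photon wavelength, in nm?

In SI units: p = 6.53 eV/c = 3.4898e-27 kg·m/s.
Since λ = h/p for a photon, λ = 1.899e-7 m.
Converting to nm: λ = 189.9 nm ≈ 190 nm.

190 nm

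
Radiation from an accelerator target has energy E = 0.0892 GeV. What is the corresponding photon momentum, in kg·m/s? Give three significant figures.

4.77e-20 kg·m/s

Use c = 2.99792458e8 m/s, 1 eV = 1.602176634e-19 J.
First convert: E = 0.0892 GeV = 1.4291e-11 J.
For a photon p = E/c, so p = 4.767e-20 kg·m/s.
So p ≈ 4.77e-20 kg·m/s.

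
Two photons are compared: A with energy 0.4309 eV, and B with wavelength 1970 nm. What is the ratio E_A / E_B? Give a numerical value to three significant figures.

E_A = 6.904 × 10^-20 J (from energy = 0.4309 eV, via E given directly).
E_B = 1.008 × 10^-19 J (from wavelength = 1970 nm, via E = hc/λ).
Ratio = 6.904 × 10^-20 / 1.008 × 10^-19 = 0.685.

0.685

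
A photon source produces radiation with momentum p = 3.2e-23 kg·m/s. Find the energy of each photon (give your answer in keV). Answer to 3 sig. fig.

The photon relation is E = pc, giving E = 9.593e-15 J.
Converting to keV: E = 59.88 keV ≈ 59.9 keV.

59.9 keV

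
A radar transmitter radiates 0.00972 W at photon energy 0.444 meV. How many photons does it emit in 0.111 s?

1.52 × 10^19 photons

Total energy: E_total = P·t = 0.00972 × 0.111 = 0.001079 J.
Per-photon energy: E = 7.114 × 10^-23 J.
N = E_total / E_photon = 1.52 × 10^19.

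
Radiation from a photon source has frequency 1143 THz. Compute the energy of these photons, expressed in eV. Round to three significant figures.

4.73 eV

Take h = 6.62607015·10^-34 J·s, 1 eV = 1.602176634·10^-19 J.
In SI units: f = 1143 THz = 1.143·10^15 Hz.
The photon relation is E = hf, giving E = 7.574·10^-19 J.
Converting to eV: E = 4.727 eV ≈ 4.73 eV.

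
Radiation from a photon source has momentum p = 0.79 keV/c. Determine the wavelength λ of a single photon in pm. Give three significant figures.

1570 pm

In SI units: p = 0.79 keV/c = 4.2220e-25 kg·m/s.
Apply λ = h/p: λ = 1.569e-9 m.
Converting to pm: λ = 1569 pm ≈ 1570 pm.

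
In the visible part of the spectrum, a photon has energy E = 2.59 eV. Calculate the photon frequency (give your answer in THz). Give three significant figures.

Take h = 6.62607015e-34 J·s, 1 eV = 1.602176634e-19 J.
In SI units: E = 2.59 eV = 4.1496e-19 J.
For a photon f = E/h, so f = 6.263e14 Hz.
Converting to THz: f = 626.3 THz ≈ 626 THz.

626 THz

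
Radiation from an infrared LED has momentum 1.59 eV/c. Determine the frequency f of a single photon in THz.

384 THz

Take h = 6.62607015·10^-34 J·s, c = 2.99792458·10^8 m/s, 1 eV = 1.602176634·10^-19 J.
First convert: p = 1.59 eV/c = 8.4974·10^-28 kg·m/s.
Since f = pc/h for a photon, f = 3.845·10^14 Hz.
Converting to THz: f = 384.5 THz ≈ 384 THz.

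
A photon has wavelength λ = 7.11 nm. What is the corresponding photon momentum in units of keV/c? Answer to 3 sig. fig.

Use h = 6.62607015e-34 J·s, c = 2.99792458e8 m/s, 1 eV = 1.602176634e-19 J.
Convert to SI: λ = 7.11 nm = 7.11e-9 m.
Since p = h/λ for a photon, p = 9.319e-26 kg·m/s.
Converting to keV/c: p = 0.1744 keV/c ≈ 0.174 keV/c.

0.174 keV/c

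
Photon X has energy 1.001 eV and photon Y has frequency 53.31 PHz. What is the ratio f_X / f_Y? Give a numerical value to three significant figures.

4.54e-3

f_X = 2.420e14 Hz (from energy = 1.001 eV, via f = E/h).
f_Y = 5.331e16 Hz (from frequency = 53.31 PHz, via f given directly).
Ratio = 2.420e14 / 5.331e16 = 4.54e-3.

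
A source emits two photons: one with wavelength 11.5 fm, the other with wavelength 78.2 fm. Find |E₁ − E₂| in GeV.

0.0920 GeV

Using E = hc/λ: E₁ = 1.727·10^-11 J, E₂ = 2.540·10^-12 J.
|ΔE| = |1.727·10^-11 − 2.540·10^-12| = 1.47·10^-11 J = 0.0920 GeV.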